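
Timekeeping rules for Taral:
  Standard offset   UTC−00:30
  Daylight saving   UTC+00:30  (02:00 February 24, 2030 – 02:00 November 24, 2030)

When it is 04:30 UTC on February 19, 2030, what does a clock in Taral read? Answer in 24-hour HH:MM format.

04:00

At the standard offset (UTC−00:30), 04:30 UTC − 0h30m = 04:00 Taral standard time.
Daylight saving runs 24 February – 24 November; the standard-time date in Taral, February 19, 2030, is outside that window, so Taral is on standard time at UTC−00:30.
04:30 UTC − 0h30m = 04:00 local.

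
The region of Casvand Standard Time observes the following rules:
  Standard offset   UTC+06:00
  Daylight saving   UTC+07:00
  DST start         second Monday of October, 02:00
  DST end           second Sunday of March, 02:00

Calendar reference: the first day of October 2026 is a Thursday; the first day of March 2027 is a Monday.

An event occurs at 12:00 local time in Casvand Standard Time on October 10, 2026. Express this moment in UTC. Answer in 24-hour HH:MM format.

1 October 2026 is a Thursday, so the first Monday is October 5 and the second is October 12.
1 March 2027 is a Monday, so the first Sunday is March 7 and the second is March 14.
October 10, 2026 does not fall between 12 October 2026 and 14 March 2027, so daylight saving is not in effect and Casvand Standard Time is at UTC+06:00.
12:00 local − 6h = 06:00 UTC.

06:00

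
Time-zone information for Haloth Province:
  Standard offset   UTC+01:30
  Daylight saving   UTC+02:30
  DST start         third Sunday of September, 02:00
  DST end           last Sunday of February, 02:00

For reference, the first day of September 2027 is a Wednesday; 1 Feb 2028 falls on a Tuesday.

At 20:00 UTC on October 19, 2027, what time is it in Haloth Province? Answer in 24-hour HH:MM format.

1 September 2027 is a Wednesday, so the first Sunday is September 5 and the third is September 19.
1 February 2028 is a Tuesday, so Sundays fall on 6, 13, 20, 27; the last is February 27.
At the standard offset (UTC+01:30), 20:00 UTC + 1h30m = 21:30 Haloth Province standard time.
The standard-time date in Haloth Province, October 19, 2027, lies within the daylight-saving period (19 September 2027 – 27 February 2028), so Haloth Province is on daylight time, UTC+02:30.
20:00 UTC + 2h30m = 22:30 local.

22:30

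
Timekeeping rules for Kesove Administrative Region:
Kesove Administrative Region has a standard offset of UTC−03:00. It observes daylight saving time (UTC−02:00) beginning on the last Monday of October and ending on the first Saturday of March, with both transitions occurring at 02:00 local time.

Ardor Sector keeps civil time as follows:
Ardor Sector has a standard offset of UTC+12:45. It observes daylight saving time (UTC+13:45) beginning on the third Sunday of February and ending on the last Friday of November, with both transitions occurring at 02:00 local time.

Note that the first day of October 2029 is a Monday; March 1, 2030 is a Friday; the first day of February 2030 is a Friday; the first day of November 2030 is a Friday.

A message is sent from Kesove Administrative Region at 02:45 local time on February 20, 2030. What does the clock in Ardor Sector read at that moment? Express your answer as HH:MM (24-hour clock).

1 October 2029 is a Monday, so Mondays fall on 1, 8, 15, 22, 29; the last is October 29.
1 March 2030 is a Friday, so the first Saturday is March 2.
February 20, 2030 falls between 29 October 2029 and 2 March 2030, so daylight saving is in effect and Kesove Administrative Region is at UTC−02:00.
02:45 Kesove Administrative Region + 2h = 04:45 UTC.
1 February 2030 is a Friday, so the first Sunday is February 3 and the third is February 17.
1 November 2030 is a Friday, so Fridays fall on 1, 8, 15, 22, 29; the last is November 29.
At the standard offset (UTC+12:45), 04:45 UTC + 12h45m = 17:30 Ardor Sector standard time.
Daylight saving runs 17 February – 29 November; the standard-time date in Ardor Sector, February 20, 2030, is inside that window, so Ardor Sector is at UTC+13:45.
04:45 UTC + 13h45m = 18:30 Ardor Sector.

18:30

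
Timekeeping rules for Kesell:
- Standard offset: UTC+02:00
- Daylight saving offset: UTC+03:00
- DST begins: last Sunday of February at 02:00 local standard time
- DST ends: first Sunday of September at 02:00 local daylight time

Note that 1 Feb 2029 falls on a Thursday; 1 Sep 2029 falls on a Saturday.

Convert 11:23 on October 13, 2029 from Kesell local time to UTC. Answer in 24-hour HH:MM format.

09:23

1 February 2029 is a Thursday, so Sundays fall on 4, 11, 18, 25; the last is February 25.
1 September 2029 is a Saturday, so the first Sunday is September 2.
Daylight saving runs 25 February – 2 September; October 13, 2029 is outside that window, so Kesell is on standard time at UTC+02:00.
11:23 local − 2h = 09:23 UTC.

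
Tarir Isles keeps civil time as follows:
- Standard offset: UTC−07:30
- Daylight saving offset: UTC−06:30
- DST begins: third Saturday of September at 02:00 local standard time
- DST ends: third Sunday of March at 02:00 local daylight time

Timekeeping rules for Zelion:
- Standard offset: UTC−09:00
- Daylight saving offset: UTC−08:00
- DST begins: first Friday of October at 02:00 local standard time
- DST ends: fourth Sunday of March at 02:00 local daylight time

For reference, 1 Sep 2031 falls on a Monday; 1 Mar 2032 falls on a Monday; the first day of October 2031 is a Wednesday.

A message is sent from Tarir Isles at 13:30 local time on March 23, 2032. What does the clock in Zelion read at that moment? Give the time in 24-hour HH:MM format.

13:00

1 September 2031 is a Monday, so the first Saturday is September 6 and the third is September 20.
1 March 2032 is a Monday, so the first Sunday is March 7 and the third is March 21.
March 23, 2032 is outside the daylight-saving period (20 September 2031 – 21 March 2032), so Tarir Isles is on standard time, UTC−07:30.
13:30 Tarir Isles + 7h30m = 21:00 UTC.
1 October 2031 is a Wednesday, so the first Friday is October 3.
1 March 2032 is a Monday, so the first Sunday is March 7 and the fourth is March 28.
At the standard offset (UTC−09:00), 21:00 UTC − 9h = 12:00 Zelion standard time.
The standard-time date in Zelion, March 23, 2032, falls between 3 October 2031 and 28 March 2032, so daylight saving is in effect and Zelion is at UTC−08:00.
21:00 UTC − 8h = 13:00 Zelion.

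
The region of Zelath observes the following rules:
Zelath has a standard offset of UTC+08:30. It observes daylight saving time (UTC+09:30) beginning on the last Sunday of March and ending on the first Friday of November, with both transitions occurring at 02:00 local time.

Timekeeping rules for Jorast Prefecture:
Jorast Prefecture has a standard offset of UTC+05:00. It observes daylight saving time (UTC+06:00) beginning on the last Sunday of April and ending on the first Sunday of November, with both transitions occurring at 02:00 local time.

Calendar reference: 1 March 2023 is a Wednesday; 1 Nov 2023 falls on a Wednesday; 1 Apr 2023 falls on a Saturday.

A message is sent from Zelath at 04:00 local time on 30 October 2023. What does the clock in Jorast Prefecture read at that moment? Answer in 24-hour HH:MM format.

00:30

1 March 2023 is a Wednesday, so Sundays fall on 5, 12, 19, 26; the last is March 26.
1 November 2023 is a Wednesday, so the first Friday is November 3.
30 October 2023 lies within the daylight-saving period (26 March – 3 November), so Zelath is on daylight time, UTC+09:30.
04:00 Zelath − 9h30m = 18:30 UTC (rolling into the previous day, 29 October 2023).
1 April 2023 is a Saturday, so Sundays fall on 2, 9, 16, 23, 30; the last is April 30.
1 November 2023 is a Wednesday, so the first Sunday is November 5.
At the standard offset (UTC+05:00), 18:30 UTC + 5h = 23:30 Jorast Prefecture standard time.
The standard-time date in Jorast Prefecture, 29 October 2023, falls between 30 April and 5 November, so daylight saving is in effect and Jorast Prefecture is at UTC+06:00.
18:30 UTC + 6h = 00:30 Jorast Prefecture (rolling into the next day, 30 October 2023).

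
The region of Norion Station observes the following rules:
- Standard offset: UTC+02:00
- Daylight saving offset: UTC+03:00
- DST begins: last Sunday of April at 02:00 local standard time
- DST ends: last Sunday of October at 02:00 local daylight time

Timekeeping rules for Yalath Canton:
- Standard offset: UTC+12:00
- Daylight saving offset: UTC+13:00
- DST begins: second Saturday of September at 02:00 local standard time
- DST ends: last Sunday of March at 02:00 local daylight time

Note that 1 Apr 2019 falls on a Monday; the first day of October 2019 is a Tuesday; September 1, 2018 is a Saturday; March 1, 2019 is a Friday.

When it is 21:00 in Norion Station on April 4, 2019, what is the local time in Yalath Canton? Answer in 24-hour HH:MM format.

1 April 2019 is a Monday, so Sundays fall on 7, 14, 21, 28; the last is April 28.
1 October 2019 is a Tuesday, so Sundays fall on 6, 13, 20, 27; the last is October 27.
Daylight saving runs 28 April – 27 October; April 4, 2019 is outside that window, so Norion Station is on standard time at UTC+02:00.
21:00 Norion Station − 2h = 19:00 UTC.
1 September 2018 is a Saturday, so the first Saturday is September 1 and the second is September 8.
1 March 2019 is a Friday, so Sundays fall on 3, 10, 17, 24, 31; the last is March 31.
At the standard offset (UTC+12:00), 19:00 UTC + 12h = 07:00 Yalath Canton standard time (rolling into the next day, 5 April 2019).
The standard-time date in Yalath Canton, April 5, 2019, does not fall between 8 September 2018 and 31 March 2019, so daylight saving is not in effect and Yalath Canton is at UTC+12:00.
19:00 UTC + 12h = 07:00 Yalath Canton (rolling into the next day, 5 April 2019).

07:00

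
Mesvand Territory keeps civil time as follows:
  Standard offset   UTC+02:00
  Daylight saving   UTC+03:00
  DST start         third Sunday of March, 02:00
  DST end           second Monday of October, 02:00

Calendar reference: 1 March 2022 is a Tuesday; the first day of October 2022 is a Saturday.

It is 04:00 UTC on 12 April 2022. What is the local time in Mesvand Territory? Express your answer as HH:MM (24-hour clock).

07:00

1 March 2022 is a Tuesday, so the first Sunday is March 6 and the third is March 20.
1 October 2022 is a Saturday, so the first Monday is October 3 and the second is October 10.
At the standard offset (UTC+02:00), 04:00 UTC + 2h = 06:00 Mesvand Territory standard time.
Daylight saving runs 20 March – 10 October; the standard-time date in Mesvand Territory, 12 April 2022, is inside that window, so Mesvand Territory is at UTC+03:00.
04:00 UTC + 3h = 07:00 local.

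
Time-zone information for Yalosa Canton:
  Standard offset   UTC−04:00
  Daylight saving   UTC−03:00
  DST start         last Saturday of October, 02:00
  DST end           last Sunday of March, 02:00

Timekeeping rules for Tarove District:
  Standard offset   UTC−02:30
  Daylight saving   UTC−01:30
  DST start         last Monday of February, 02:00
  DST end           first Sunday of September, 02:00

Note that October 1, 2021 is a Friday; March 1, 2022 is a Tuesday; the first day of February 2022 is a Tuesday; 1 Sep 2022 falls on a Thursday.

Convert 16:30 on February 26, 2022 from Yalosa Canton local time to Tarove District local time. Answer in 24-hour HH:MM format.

17:00

1 October 2021 is a Friday, so Saturdays fall on 2, 9, 16, 23, 30; the last is October 30.
1 March 2022 is a Tuesday, so Sundays fall on 6, 13, 20, 27; the last is March 27.
February 26, 2022 falls between 30 October 2021 and 27 March 2022, so daylight saving is in effect and Yalosa Canton is at UTC−03:00.
16:30 Yalosa Canton + 3h = 19:30 UTC.
1 February 2022 is a Tuesday, so Mondays fall on 7, 14, 21, 28; the last is February 28.
1 September 2022 is a Thursday, so the first Sunday is September 4.
At the standard offset (UTC−02:30), 19:30 UTC − 2h30m = 17:00 Tarove District standard time.
Daylight saving runs 28 February – 4 September; the standard-time date in Tarove District, February 26, 2022, is outside that window, so Tarove District is on standard time at UTC−02:30.
19:30 UTC − 2h30m = 17:00 Tarove District.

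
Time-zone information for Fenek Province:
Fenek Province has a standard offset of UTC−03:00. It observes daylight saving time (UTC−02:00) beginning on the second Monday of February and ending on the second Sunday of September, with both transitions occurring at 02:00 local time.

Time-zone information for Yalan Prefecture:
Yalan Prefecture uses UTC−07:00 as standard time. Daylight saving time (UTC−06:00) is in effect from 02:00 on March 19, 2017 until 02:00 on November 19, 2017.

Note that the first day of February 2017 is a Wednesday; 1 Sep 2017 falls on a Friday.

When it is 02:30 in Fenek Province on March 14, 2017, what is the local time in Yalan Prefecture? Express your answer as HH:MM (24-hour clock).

21:30

1 February 2017 is a Wednesday, so the first Monday is February 6 and the second is February 13.
1 September 2017 is a Friday, so the first Sunday is September 3 and the second is September 10.
March 14, 2017 falls between 13 February and 10 September, so daylight saving is in effect and Fenek Province is at UTC−02:00.
02:30 Fenek Province + 2h = 04:30 UTC.
At the standard offset (UTC−07:00), 04:30 UTC − 7h = 21:30 Yalan Prefecture standard time (rolling into the previous day, 13 March 2017).
Daylight saving runs 19 March – 19 November; the standard-time date in Yalan Prefecture, March 13, 2017, is outside that window, so Yalan Prefecture is on standard time at UTC−07:00.
04:30 UTC − 7h = 21:30 Yalan Prefecture (rolling into the previous day, 13 March 2017).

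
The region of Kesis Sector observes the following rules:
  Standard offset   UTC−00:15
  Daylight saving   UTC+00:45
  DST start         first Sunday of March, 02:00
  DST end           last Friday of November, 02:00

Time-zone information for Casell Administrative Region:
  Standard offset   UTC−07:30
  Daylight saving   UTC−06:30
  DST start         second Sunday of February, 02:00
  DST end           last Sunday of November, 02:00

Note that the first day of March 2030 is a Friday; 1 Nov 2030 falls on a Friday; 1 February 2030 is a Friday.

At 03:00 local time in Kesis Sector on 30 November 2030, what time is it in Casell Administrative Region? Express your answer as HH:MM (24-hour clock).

1 March 2030 is a Friday, so the first Sunday is March 3.
1 November 2030 is a Friday, so Fridays fall on 1, 8, 15, 22, 29; the last is November 29.
Daylight saving runs 3 March – 29 November; 30 November 2030 is outside that window, so Kesis Sector is on standard time at UTC−00:15.
03:00 Kesis Sector + 0h15m = 03:15 UTC.
1 February 2030 is a Friday, so the first Sunday is February 3 and the second is February 10.
1 November 2030 is a Friday, so Sundays fall on 3, 10, 17, 24; the last is November 24.
At the standard offset (UTC−07:30), 03:15 UTC − 7h30m = 19:45 Casell Administrative Region standard time (rolling into the previous day, 29 November 2030).
The standard-time date in Casell Administrative Region, 29 November 2030, does not fall between 10 February and 24 November, so daylight saving is not in effect and Casell Administrative Region is at UTC−07:30.
03:15 UTC − 7h30m = 19:45 Casell Administrative Region (rolling into the previous day, 29 November 2030).

19:45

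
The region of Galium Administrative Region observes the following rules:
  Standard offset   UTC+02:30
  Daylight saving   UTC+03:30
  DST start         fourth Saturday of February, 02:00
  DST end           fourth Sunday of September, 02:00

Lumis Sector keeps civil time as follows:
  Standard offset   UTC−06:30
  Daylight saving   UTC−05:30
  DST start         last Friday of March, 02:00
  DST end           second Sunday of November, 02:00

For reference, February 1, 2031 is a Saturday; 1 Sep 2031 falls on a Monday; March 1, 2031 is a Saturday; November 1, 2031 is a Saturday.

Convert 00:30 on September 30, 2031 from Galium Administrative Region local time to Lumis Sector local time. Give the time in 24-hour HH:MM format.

16:30

1 February 2031 is a Saturday, so the first Saturday is February 1 and the fourth is February 22.
1 September 2031 is a Monday, so the first Sunday is September 7 and the fourth is September 28.
Daylight saving runs 22 February – 28 September; September 30, 2031 is outside that window, so Galium Administrative Region is on standard time at UTC+02:30.
00:30 Galium Administrative Region − 2h30m = 22:00 UTC (rolling into the previous day, 29 September 2031).
1 March 2031 is a Saturday, so Fridays fall on 7, 14, 21, 28; the last is March 28.
1 November 2031 is a Saturday, so the first Sunday is November 2 and the second is November 9.
At the standard offset (UTC−06:30), 22:00 UTC − 6h30m = 15:30 Lumis Sector standard time.
The standard-time date in Lumis Sector, September 29, 2031, falls between 28 March and 9 November, so daylight saving is in effect and Lumis Sector is at UTC−05:30.
22:00 UTC − 5h30m = 16:30 Lumis Sector.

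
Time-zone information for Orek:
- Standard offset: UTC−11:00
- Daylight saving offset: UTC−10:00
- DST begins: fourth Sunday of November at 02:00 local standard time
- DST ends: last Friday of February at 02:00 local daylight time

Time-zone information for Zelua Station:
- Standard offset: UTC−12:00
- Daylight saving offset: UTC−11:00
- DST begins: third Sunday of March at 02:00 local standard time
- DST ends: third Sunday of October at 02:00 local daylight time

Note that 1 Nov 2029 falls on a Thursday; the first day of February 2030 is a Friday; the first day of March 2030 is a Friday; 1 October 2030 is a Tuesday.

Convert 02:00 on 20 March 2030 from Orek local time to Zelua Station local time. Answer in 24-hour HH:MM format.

1 November 2029 is a Thursday, so the first Sunday is November 4 and the fourth is November 25.
1 February 2030 is a Friday, so Fridays fall on 1, 8, 15, 22; the last is February 22.
20 March 2030 is outside the daylight-saving period (25 November 2029 – 22 February 2030), so Orek is on standard time, UTC−11:00.
02:00 Orek + 11h = 13:00 UTC.
1 March 2030 is a Friday, so the first Sunday is March 3 and the third is March 17.
1 October 2030 is a Tuesday, so the first Sunday is October 6 and the third is October 20.
At the standard offset (UTC−12:00), 13:00 UTC − 12h = 01:00 Zelua Station standard time.
Daylight saving runs 17 March – 20 October; the standard-time date in Zelua Station, 20 March 2030, is inside that window, so Zelua Station is at UTC−11:00.
13:00 UTC − 11h = 02:00 Zelua Station.

02:00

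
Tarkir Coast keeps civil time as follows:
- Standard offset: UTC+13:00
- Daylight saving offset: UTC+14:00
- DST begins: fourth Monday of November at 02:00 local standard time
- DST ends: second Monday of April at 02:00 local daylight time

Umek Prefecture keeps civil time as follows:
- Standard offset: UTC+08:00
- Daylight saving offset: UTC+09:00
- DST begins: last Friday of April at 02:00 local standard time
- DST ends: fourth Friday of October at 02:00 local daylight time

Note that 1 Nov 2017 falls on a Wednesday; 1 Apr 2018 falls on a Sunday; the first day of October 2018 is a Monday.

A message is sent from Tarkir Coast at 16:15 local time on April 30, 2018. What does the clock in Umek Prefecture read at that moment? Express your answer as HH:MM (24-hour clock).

12:15

1 November 2017 is a Wednesday, so the first Monday is November 6 and the fourth is November 27.
1 April 2018 is a Sunday, so the first Monday is April 2 and the second is April 9.
Daylight saving runs 27 November 2017 – 9 April 2018; April 30, 2018 is outside that window, so Tarkir Coast is on standard time at UTC+13:00.
16:15 Tarkir Coast − 13h = 03:15 UTC.
1 April 2018 is a Sunday, so Fridays fall on 6, 13, 20, 27; the last is April 27.
1 October 2018 is a Monday, so the first Friday is October 5 and the fourth is October 26.
At the standard offset (UTC+08:00), 03:15 UTC + 8h = 11:15 Umek Prefecture standard time.
The standard-time date in Umek Prefecture, April 30, 2018, falls between 27 April and 26 October, so daylight saving is in effect and Umek Prefecture is at UTC+09:00.
03:15 UTC + 9h = 12:15 Umek Prefecture.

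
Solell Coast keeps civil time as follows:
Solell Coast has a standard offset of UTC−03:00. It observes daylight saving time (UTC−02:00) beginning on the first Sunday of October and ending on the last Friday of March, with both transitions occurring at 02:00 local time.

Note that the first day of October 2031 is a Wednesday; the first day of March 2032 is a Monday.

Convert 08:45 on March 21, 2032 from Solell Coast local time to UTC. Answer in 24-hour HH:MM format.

10:45

1 October 2031 is a Wednesday, so the first Sunday is October 5.
1 March 2032 is a Monday, so Fridays fall on 5, 12, 19, 26; the last is March 26.
March 21, 2032 lies within the daylight-saving period (5 October 2031 – 26 March 2032), so Solell Coast is on daylight time, UTC−02:00.
08:45 local + 2h = 10:45 UTC.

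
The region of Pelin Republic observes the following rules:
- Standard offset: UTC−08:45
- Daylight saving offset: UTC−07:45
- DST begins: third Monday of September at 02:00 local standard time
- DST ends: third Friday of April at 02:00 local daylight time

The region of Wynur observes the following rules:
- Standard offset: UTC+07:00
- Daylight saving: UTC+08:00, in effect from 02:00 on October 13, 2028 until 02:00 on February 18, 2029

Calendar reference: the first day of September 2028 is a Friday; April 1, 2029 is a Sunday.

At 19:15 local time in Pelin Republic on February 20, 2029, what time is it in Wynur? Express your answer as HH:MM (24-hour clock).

1 September 2028 is a Friday, so the first Monday is September 4 and the third is September 18.
1 April 2029 is a Sunday, so the first Friday is April 6 and the third is April 20.
February 20, 2029 lies within the daylight-saving period (18 September 2028 – 20 April 2029), so Pelin Republic is on daylight time, UTC−07:45.
19:15 Pelin Republic + 7h45m = 03:00 UTC (rolling into the next day, 21 February 2029).
At the standard offset (UTC+07:00), 03:00 UTC + 7h = 10:00 Wynur standard time.
The standard-time date in Wynur, February 21, 2029, does not fall between 13 October 2028 and 18 February 2029, so daylight saving is not in effect and Wynur is at UTC+07:00.
03:00 UTC + 7h = 10:00 Wynur.

10:00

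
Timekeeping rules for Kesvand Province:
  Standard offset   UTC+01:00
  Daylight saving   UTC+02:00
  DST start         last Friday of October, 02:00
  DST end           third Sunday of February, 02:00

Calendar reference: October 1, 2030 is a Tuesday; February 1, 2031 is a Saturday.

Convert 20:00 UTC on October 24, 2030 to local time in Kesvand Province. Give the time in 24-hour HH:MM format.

1 October 2030 is a Tuesday, so Fridays fall on 4, 11, 18, 25; the last is October 25.
1 February 2031 is a Saturday, so the first Sunday is February 2 and the third is February 16.
At the standard offset (UTC+01:00), 20:00 UTC + 1h = 21:00 Kesvand Province standard time.
The standard-time date in Kesvand Province, October 24, 2030, is outside the daylight-saving period (25 October 2030 – 16 February 2031), so Kesvand Province is on standard time, UTC+01:00.
20:00 UTC + 1h = 21:00 local.

21:00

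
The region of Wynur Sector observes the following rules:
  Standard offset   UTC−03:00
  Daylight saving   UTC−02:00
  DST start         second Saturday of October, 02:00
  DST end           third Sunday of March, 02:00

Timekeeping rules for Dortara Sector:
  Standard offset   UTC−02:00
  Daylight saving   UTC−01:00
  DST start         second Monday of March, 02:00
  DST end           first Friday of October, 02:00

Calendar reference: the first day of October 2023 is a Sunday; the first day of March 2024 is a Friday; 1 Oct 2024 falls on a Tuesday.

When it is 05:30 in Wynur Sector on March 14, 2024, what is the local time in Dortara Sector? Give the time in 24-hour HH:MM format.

1 October 2023 is a Sunday, so the first Saturday is October 7 and the second is October 14.
1 March 2024 is a Friday, so the first Sunday is March 3 and the third is March 17.
Daylight saving runs 14 October 2023 – 17 March 2024; March 14, 2024 is inside that window, so Wynur Sector is at UTC−02:00.
05:30 Wynur Sector + 2h = 07:30 UTC.
1 March 2024 is a Friday, so the first Monday is March 4 and the second is March 11.
1 October 2024 is a Tuesday, so the first Friday is October 4.
At the standard offset (UTC−02:00), 07:30 UTC − 2h = 05:30 Dortara Sector standard time.
The standard-time date in Dortara Sector, March 14, 2024, lies within the daylight-saving period (11 March – 4 October), so Dortara Sector is on daylight time, UTC−01:00.
07:30 UTC − 1h = 06:30 Dortara Sector.

06:30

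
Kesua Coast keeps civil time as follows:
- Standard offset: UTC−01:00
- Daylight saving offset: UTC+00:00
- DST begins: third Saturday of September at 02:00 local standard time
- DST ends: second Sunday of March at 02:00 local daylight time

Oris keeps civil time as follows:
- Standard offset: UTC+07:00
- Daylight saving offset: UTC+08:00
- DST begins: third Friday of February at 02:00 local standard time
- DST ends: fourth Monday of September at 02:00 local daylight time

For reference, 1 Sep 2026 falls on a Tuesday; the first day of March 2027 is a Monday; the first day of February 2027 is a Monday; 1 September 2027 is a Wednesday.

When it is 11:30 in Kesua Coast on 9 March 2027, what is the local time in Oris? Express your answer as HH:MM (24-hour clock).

1 September 2026 is a Tuesday, so the first Saturday is September 5 and the third is September 19.
1 March 2027 is a Monday, so the first Sunday is March 7 and the second is March 14.
9 March 2027 lies within the daylight-saving period (19 September 2026 – 14 March 2027), so Kesua Coast is on daylight time, UTC+00:00.
11:30 Kesua Coast − 0h = 11:30 UTC.
1 February 2027 is a Monday, so the first Friday is February 5 and the third is February 19.
1 September 2027 is a Wednesday, so the first Monday is September 6 and the fourth is September 27.
At the standard offset (UTC+07:00), 11:30 UTC + 7h = 18:30 Oris standard time.
The standard-time date in Oris, 9 March 2027, falls between 19 February and 27 September, so daylight saving is in effect and Oris is at UTC+08:00.
11:30 UTC + 8h = 19:30 Oris.

19:30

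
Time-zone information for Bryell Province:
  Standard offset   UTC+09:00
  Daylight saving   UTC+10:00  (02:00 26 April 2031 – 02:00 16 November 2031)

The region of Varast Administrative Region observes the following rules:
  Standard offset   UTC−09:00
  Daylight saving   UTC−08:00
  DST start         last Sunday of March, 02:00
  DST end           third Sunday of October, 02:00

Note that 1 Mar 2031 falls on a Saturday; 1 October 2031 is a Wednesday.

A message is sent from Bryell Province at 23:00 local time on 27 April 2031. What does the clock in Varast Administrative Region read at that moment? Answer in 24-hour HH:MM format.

05:00

Daylight saving runs 26 April – 16 November; 27 April 2031 is inside that window, so Bryell Province is at UTC+10:00.
23:00 Bryell Province − 10h = 13:00 UTC.
1 March 2031 is a Saturday, so Sundays fall on 2, 9, 16, 23, 30; the last is March 30.
1 October 2031 is a Wednesday, so the first Sunday is October 5 and the third is October 19.
At the standard offset (UTC−09:00), 13:00 UTC − 9h = 04:00 Varast Administrative Region standard time.
The standard-time date in Varast Administrative Region, 27 April 2031, lies within the daylight-saving period (30 March – 19 October), so Varast Administrative Region is on daylight time, UTC−08:00.
13:00 UTC − 8h = 05:00 Varast Administrative Region.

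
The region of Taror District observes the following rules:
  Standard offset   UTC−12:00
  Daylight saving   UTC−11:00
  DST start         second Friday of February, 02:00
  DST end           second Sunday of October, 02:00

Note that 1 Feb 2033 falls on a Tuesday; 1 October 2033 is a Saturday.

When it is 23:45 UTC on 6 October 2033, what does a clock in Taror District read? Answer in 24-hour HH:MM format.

12:45

1 February 2033 is a Tuesday, so the first Friday is February 4 and the second is February 11.
1 October 2033 is a Saturday, so the first Sunday is October 2 and the second is October 9.
At the standard offset (UTC−12:00), 23:45 UTC − 12h = 11:45 Taror District standard time.
The standard-time date in Taror District, 6 October 2033, lies within the daylight-saving period (11 February – 9 October), so Taror District is on daylight time, UTC−11:00.
23:45 UTC − 11h = 12:45 local.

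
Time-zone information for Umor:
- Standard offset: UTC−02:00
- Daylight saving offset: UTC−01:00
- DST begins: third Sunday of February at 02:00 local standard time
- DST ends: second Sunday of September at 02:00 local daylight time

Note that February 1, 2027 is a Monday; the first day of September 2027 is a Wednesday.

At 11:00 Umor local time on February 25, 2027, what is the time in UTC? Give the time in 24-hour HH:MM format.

1 February 2027 is a Monday, so the first Sunday is February 7 and the third is February 21.
1 September 2027 is a Wednesday, so the first Sunday is September 5 and the second is September 12.
February 25, 2027 falls between 21 February and 12 September, so daylight saving is in effect and Umor is at UTC−01:00.
11:00 local + 1h = 12:00 UTC.

12:00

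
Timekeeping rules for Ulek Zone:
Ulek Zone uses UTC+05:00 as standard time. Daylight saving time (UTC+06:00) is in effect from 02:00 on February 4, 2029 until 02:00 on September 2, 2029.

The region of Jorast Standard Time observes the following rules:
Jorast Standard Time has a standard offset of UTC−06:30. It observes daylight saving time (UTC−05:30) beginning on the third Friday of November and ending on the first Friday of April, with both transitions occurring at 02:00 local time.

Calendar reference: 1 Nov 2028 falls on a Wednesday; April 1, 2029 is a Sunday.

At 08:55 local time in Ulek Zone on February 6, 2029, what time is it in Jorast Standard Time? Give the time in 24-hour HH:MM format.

21:25

February 6, 2029 falls between 4 February and 2 September, so daylight saving is in effect and Ulek Zone is at UTC+06:00.
08:55 Ulek Zone − 6h = 02:55 UTC.
1 November 2028 is a Wednesday, so the first Friday is November 3 and the third is November 17.
1 April 2029 is a Sunday, so the first Friday is April 6.
At the standard offset (UTC−06:30), 02:55 UTC − 6h30m = 20:25 Jorast Standard Time standard time (rolling into the previous day, 5 February 2029).
The standard-time date in Jorast Standard Time, February 5, 2029, lies within the daylight-saving period (17 November 2028 – 6 April 2029), so Jorast Standard Time is on daylight time, UTC−05:30.
02:55 UTC − 5h30m = 21:25 Jorast Standard Time (rolling into the previous day, 5 February 2029).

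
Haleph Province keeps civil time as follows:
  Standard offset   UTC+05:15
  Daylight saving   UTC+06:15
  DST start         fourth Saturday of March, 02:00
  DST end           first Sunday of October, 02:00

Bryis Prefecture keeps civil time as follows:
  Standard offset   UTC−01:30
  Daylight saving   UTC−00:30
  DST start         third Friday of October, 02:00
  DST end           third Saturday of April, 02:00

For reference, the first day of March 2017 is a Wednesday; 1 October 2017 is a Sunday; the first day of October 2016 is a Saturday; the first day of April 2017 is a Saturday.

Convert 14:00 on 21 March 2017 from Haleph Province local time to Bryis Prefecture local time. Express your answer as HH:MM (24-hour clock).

1 March 2017 is a Wednesday, so the first Saturday is March 4 and the fourth is March 25.
1 October 2017 is a Sunday, so the first Sunday is October 1.
Daylight saving runs 25 March – 1 October; 21 March 2017 is outside that window, so Haleph Province is on standard time at UTC+05:15.
14:00 Haleph Province − 5h15m = 08:45 UTC.
1 October 2016 is a Saturday, so the first Friday is October 7 and the third is October 21.
1 April 2017 is a Saturday, so the first Saturday is April 1 and the third is April 15.
At the standard offset (UTC−01:30), 08:45 UTC − 1h30m = 07:15 Bryis Prefecture standard time.
The standard-time date in Bryis Prefecture, 21 March 2017, lies within the daylight-saving period (21 October 2016 – 15 April 2017), so Bryis Prefecture is on daylight time, UTC−00:30.
08:45 UTC − 0h30m = 08:15 Bryis Prefecture.

08:15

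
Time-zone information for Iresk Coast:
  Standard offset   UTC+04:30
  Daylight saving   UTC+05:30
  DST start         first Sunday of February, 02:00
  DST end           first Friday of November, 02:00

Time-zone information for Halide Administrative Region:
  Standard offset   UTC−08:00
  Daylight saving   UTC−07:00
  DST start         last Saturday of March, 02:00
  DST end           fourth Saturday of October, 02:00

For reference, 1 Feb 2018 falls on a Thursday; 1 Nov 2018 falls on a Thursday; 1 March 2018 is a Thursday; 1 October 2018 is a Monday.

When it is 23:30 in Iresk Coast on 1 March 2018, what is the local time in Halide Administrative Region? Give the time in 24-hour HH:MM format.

10:00

1 February 2018 is a Thursday, so the first Sunday is February 4.
1 November 2018 is a Thursday, so the first Friday is November 2.
1 March 2018 lies within the daylight-saving period (4 February – 2 November), so Iresk Coast is on daylight time, UTC+05:30.
23:30 Iresk Coast − 5h30m = 18:00 UTC.
1 March 2018 is a Thursday, so Saturdays fall on 3, 10, 17, 24, 31; the last is March 31.
1 October 2018 is a Monday, so the first Saturday is October 6 and the fourth is October 27.
At the standard offset (UTC−08:00), 18:00 UTC − 8h = 10:00 Halide Administrative Region standard time.
Daylight saving runs 31 March – 27 October; the standard-time date in Halide Administrative Region, 1 March 2018, is outside that window, so Halide Administrative Region is on standard time at UTC−08:00.
18:00 UTC − 8h = 10:00 Halide Administrative Region.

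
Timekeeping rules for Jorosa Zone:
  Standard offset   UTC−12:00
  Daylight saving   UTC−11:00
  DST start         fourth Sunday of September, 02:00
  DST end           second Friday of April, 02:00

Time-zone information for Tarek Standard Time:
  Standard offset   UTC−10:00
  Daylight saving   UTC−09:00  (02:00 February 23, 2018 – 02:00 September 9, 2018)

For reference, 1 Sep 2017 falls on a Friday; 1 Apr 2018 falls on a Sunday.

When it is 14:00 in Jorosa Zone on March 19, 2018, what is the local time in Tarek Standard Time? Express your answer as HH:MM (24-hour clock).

16:00

1 September 2017 is a Friday, so the first Sunday is September 3 and the fourth is September 24.
1 April 2018 is a Sunday, so the first Friday is April 6 and the second is April 13.
Daylight saving runs 24 September 2017 – 13 April 2018; March 19, 2018 is inside that window, so Jorosa Zone is at UTC−11:00.
14:00 Jorosa Zone + 11h = 01:00 UTC (rolling into the next day, 20 March 2018).
At the standard offset (UTC−10:00), 01:00 UTC − 10h = 15:00 Tarek Standard Time standard time (rolling into the previous day, 19 March 2018).
Daylight saving runs 23 February – 9 September; the standard-time date in Tarek Standard Time, March 19, 2018, is inside that window, so Tarek Standard Time is at UTC−09:00.
01:00 UTC − 9h = 16:00 Tarek Standard Time (rolling into the previous day, 19 March 2018).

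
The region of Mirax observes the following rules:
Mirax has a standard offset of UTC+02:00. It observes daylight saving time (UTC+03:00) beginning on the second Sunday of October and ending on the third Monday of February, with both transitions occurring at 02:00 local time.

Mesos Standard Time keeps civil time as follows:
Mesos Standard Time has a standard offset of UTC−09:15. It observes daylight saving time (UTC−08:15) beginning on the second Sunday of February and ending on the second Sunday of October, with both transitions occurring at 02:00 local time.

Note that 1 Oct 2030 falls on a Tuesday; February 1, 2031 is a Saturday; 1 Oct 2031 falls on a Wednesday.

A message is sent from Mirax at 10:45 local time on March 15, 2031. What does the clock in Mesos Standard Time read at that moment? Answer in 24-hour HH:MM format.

1 October 2030 is a Tuesday, so the first Sunday is October 6 and the second is October 13.
1 February 2031 is a Saturday, so the first Monday is February 3 and the third is February 17.
March 15, 2031 is outside the daylight-saving period (13 October 2030 – 17 February 2031), so Mirax is on standard time, UTC+02:00.
10:45 Mirax − 2h = 08:45 UTC.
1 February 2031 is a Saturday, so the first Sunday is February 2 and the second is February 9.
1 October 2031 is a Wednesday, so the first Sunday is October 5 and the second is October 12.
At the standard offset (UTC−09:15), 08:45 UTC − 9h15m = 23:30 Mesos Standard Time standard time (rolling into the previous day, 14 March 2031).
Daylight saving runs 9 February – 12 October; the standard-time date in Mesos Standard Time, March 14, 2031, is inside that window, so Mesos Standard Time is at UTC−08:15.
08:45 UTC − 8h15m = 00:30 Mesos Standard Time.

00:30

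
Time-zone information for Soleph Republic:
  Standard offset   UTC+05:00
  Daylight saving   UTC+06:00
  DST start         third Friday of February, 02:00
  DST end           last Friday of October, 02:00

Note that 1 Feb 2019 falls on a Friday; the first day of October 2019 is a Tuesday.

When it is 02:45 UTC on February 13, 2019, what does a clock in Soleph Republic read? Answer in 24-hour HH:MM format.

1 February 2019 is a Friday, so the first Friday is February 1 and the third is February 15.
1 October 2019 is a Tuesday, so Fridays fall on 4, 11, 18, 25; the last is October 25.
At the standard offset (UTC+05:00), 02:45 UTC + 5h = 07:45 Soleph Republic standard time.
The standard-time date in Soleph Republic, February 13, 2019, does not fall between 15 February and 25 October, so daylight saving is not in effect and Soleph Republic is at UTC+05:00.
02:45 UTC + 5h = 07:45 local.

07:45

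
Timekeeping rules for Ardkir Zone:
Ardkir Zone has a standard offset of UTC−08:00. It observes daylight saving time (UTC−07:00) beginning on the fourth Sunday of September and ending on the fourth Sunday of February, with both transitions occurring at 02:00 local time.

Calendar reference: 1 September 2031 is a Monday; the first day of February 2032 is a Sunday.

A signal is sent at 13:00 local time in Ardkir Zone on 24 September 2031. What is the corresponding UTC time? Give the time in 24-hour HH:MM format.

21:00

1 September 2031 is a Monday, so the first Sunday is September 7 and the fourth is September 28.
1 February 2032 is a Sunday, so the first Sunday is February 1 and the fourth is February 22.
24 September 2031 does not fall between 28 September 2031 and 22 February 2032, so daylight saving is not in effect and Ardkir Zone is at UTC−08:00.
13:00 local + 8h = 21:00 UTC.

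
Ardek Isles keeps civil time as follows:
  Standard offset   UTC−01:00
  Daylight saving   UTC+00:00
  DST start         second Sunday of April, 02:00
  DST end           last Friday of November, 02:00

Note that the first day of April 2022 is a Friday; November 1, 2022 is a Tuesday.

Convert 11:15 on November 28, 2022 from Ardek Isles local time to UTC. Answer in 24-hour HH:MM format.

12:15

1 April 2022 is a Friday, so the first Sunday is April 3 and the second is April 10.
1 November 2022 is a Tuesday, so Fridays fall on 4, 11, 18, 25; the last is November 25.
November 28, 2022 is outside the daylight-saving period (10 April – 25 November), so Ardek Isles is on standard time, UTC−01:00.
11:15 local + 1h = 12:15 UTC.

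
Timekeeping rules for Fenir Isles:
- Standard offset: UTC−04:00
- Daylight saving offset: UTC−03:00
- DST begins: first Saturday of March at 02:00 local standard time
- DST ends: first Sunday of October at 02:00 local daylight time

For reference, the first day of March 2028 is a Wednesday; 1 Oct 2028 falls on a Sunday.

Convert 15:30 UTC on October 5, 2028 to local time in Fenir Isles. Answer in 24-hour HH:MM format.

1 March 2028 is a Wednesday, so the first Saturday is March 4.
1 October 2028 is a Sunday, so the first Sunday is October 1.
At the standard offset (UTC−04:00), 15:30 UTC − 4h = 11:30 Fenir Isles standard time.
The standard-time date in Fenir Isles, October 5, 2028, does not fall between 4 March and 1 October, so daylight saving is not in effect and Fenir Isles is at UTC−04:00.
15:30 UTC − 4h = 11:30 local.

11:30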